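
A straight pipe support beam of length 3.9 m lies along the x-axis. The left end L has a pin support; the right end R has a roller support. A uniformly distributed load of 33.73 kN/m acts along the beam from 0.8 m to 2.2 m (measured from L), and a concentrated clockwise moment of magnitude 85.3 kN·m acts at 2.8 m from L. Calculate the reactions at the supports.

Resultant of the distributed load: 33.73 × 1.4 = 47.222 kN at 1.5 m from L.
ΣM about L: R_y·3.9 − (33.73·1.4)·1.5 − 85.3 = 0 → R_y = 156.133/3.9 = 40.0341 ≈ 40.03 kN.
ΣF_y = 0: L_y + 40.0341 − 33.73·1.4 = 0 → L_y = 7.188 kN.
ΣF_x = 0: no horizontal applied forces, so L_x = 0.

L_x = 0, L_y = 7.188 kN, R_y = 40.03 kN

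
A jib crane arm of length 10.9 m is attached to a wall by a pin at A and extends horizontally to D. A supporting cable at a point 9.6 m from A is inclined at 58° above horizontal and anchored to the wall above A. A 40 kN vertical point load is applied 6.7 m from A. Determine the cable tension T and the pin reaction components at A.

T = 32.92 kN, A_x = 17.44 kN, A_y = 12.08 kN

ΣM about A: T·sin58°·9.6 − 40·6.7 = 0 → T = 268/(9.6·0.848048) = 32.9187 ≈ 32.92 kN.
ΣF_x = 0: A_x − T·cos58° = 0 → A_x = 32.9187 × 0.529919 = 17.44 kN.
ΣF_y = 0: A_y + T·sin58° − 40 = 0 → A_y = 40 − 32.9187 × 0.848048 = 12.08 kN.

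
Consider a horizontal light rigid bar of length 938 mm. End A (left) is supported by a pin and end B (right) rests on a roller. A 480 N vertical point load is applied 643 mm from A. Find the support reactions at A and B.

ΣM about A: B_y·938 − 480·643 = 0 → B_y = 308640/938 = 329.041 ≈ 329.0 N.
ΣF_y = 0: A_y + 329.041 − 480 = 0 → A_y = 151.0 N.
ΣF_x = 0: no horizontal applied forces, so A_x = 0.

A_x = 0, A_y = 151.0 N, B_y = 329.0 N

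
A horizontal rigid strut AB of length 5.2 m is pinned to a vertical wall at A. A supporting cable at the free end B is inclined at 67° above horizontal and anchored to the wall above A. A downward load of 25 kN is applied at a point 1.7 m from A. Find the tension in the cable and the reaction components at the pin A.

ΣM about A: T·sin67°·5.2 − 25·1.7 = 0 → T = 42.5/(5.2·0.920505) = 8.87891 ≈ 8.879 kN.
ΣF_x = 0: A_x − T·cos67° = 0 → A_x = 8.87891 × 0.390731 = 3.469 kN.
ΣF_y = 0: A_y + T·sin67° − 25 = 0 → A_y = 25 − 8.87891 × 0.920505 = 16.83 kN.

T = 8.879 kN, A_x = 3.469 kN, A_y = 16.83 kN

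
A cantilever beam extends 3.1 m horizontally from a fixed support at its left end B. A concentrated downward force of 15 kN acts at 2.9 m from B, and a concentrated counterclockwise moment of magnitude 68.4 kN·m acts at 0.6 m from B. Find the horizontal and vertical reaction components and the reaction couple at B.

ΣF_x = 0: B_x = 0.
ΣF_y = 0: B_y − 15 = 0 → B_y = 15.00 kN.
ΣM about B: M_B − 15·2.9 + 68.4 = 0 → M_B = -24.90 kN·m.

B_x = 0, B_y = 15.00 kN, M_B = -24.90 kN·m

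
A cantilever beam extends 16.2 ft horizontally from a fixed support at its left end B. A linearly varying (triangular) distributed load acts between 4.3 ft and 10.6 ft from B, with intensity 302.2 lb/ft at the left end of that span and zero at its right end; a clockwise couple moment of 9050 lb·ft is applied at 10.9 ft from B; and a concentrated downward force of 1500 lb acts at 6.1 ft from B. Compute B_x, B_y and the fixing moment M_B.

Resultant of the triangular load: ½ × 302.2 × 6.3 = 951.93 lb, acting at 6.4 ft from B (one-third of the span from the peak).
ΣF_x = 0: B_x = 0.
ΣF_y = 0: B_y − ½·302.2·6.3 − 1500 = 0 → B_y = 2452 lb.
ΣM about B: M_B − (½·302.2·6.3)·6.4 − 9050 − 1500·6.1 = 0 → M_B = 24290 lb·ft.

B_x = 0, B_y = 2452 lb, M_B = 24290 lb·ft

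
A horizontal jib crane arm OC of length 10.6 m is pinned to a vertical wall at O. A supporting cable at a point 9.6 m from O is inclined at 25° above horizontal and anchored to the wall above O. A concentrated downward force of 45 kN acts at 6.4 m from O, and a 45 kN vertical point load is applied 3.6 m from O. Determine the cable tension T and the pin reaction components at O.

ΣM about O: T·sin25°·9.6 − 45·6.4 − 45·3.6 = 0 → T = 450/(9.6·0.422618) = 110.916 ≈ 110.9 kN.
ΣF_x = 0: O_x − T·cos25° = 0 → O_x = 110.916 × 0.906308 = 100.5 kN.
ΣF_y = 0: O_y + T·sin25° − 45 − 45 = 0 → O_y = 90 − 110.916 × 0.422618 = 43.12 kN.

T = 110.9 kN, O_x = 100.5 kN, O_y = 43.12 kN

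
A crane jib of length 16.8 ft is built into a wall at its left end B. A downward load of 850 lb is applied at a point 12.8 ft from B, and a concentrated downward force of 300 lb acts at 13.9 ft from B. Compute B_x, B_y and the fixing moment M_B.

B_x = 0, B_y = 1150 lb, M_B = 15050 lb·ft

ΣF_x = 0: B_x = 0.
ΣF_y = 0: B_y − 850 − 300 = 0 → B_y = 1150 lb.
ΣM about B: M_B − 850·12.8 − 300·13.9 = 0 → M_B = 15050 lb·ft.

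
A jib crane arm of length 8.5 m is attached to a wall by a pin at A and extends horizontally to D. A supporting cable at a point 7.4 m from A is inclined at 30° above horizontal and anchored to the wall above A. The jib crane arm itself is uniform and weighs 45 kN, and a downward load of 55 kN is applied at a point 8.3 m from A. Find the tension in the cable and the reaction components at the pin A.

T = 175.1 kN, A_x = 151.6 kN, A_y = 12.47 kN

ΣM about A: T·sin30°·7.4 − 45·4.25 − 55·8.3 = 0 → T = 647.75/(7.4·0.5) = 175.068 ≈ 175.1 kN.
ΣF_x = 0: A_x − T·cos30° = 0 → A_x = 175.068 × 0.866025 = 151.6 kN.
ΣF_y = 0: A_y + T·sin30° − 45 − 55 = 0 → A_y = 100 − 175.068 × 0.5 = 12.47 kN.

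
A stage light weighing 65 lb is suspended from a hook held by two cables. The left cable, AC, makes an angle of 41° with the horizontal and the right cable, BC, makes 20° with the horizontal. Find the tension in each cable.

T_AC = 69.84 lb, T_BC = 56.09 lb

ΣF_x = 0: −T_AC·cos41° + T_BC·cos20° = 0 → T_BC = 0.803145·T_AC.
ΣF_y = 0: T_AC·sin41° + T_BC·sin20° = 65.
Substitute: T_AC·(0.656059 + 0.803145·0.34202) = 65 → T_AC = 69.8361 ≈ 69.84 lb.
Then T_BC = 0.803145 × 69.8361 = 56.09 lb.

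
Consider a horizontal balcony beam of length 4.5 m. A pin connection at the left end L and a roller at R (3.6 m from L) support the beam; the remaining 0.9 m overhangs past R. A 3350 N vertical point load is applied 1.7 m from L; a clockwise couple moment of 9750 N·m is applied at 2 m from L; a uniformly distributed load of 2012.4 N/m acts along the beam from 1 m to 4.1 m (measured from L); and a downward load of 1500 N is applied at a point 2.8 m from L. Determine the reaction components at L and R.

L_x = 0, L_y = 1213 N, R_y = 9876 N

Resultant of the distributed load: 2012.4 × 3.1 = 6238.44 N at 2.55 m from L.
ΣM about L: R_y·3.6 − 3350·1.7 − 9750 − (2012.4·3.1)·2.55 − 1500·2.8 = 0 → R_y = 35553.022/3.6 = 9875.84 ≈ 9876 N.
ΣF_y = 0: L_y + 9875.84 − 3350 − 2012.4·3.1 − 1500 = 0 → L_y = 1213 N.
ΣF_x = 0: no horizontal applied forces, so L_x = 0.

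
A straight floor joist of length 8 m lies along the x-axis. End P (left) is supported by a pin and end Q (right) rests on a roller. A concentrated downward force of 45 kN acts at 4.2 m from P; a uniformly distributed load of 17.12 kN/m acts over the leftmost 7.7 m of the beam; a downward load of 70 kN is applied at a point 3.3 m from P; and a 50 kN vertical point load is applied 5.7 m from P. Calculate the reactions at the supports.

Resultant of the distributed load: 17.12 × 7.7 = 131.824 kN at 3.85 m from P.
Moments about P: Q_y·8 − 45·4.2 − (17.12·7.7)·3.85 − 70·3.3 − 50·5.7 = 0 → Q_y = 1212.5224/8 = 151.565 ≈ 151.6 kN.
ΣF_y = 0: P_y + 151.565 − 45 − 17.12·7.7 − 70 − 50 = 0 → P_y = 145.3 kN.
ΣF_x = 0: no horizontal applied forces, so P_x = 0.

P_x = 0, P_y = 145.3 kN, Q_y = 151.6 kN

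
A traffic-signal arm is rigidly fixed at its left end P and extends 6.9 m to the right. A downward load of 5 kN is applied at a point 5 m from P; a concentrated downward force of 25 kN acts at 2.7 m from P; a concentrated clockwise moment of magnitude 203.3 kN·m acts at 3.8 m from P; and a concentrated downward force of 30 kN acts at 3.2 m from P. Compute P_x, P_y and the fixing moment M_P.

ΣF_x = 0: P_x = 0.
ΣF_y = 0: P_y − 5 − 25 − 30 = 0 → P_y = 60.00 kN.
ΣM about P: M_P − 5·5 − 25·2.7 − 203.3 − 30·3.2 = 0 → M_P = 391.8 kN·m.

P_x = 0, P_y = 60.00 kN, M_P = 391.8 kN·m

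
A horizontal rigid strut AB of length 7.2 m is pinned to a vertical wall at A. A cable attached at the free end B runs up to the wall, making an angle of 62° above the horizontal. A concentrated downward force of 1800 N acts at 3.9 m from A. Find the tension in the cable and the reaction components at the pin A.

ΣM about A: T·sin62°·7.2 − 1800·3.9 = 0 → T = 7020/(7.2·0.882948) = 1104.26 ≈ 1104 N.
ΣF_x = 0: A_x − T·cos62° = 0 → A_x = 1104.26 × 0.469472 = 518.4 N.
ΣF_y = 0: A_y + T·sin62° − 1800 = 0 → A_y = 1800 − 1104.26 × 0.882948 = 825.0 N.

T = 1104 N, A_x = 518.4 N, A_y = 825.0 N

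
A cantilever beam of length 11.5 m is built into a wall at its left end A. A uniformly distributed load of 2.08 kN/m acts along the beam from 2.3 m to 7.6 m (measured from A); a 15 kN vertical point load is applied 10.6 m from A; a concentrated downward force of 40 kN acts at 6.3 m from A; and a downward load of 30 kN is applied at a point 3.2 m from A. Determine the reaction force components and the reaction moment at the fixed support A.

A_x = 0, A_y = 96.02 kN, M_A = 561.6 kN·m

Resultant of the distributed load: 2.08 × 5.3 = 11.024 kN at 4.95 m from A.
ΣF_x = 0: A_x = 0.
ΣF_y = 0: A_y − 2.08·5.3 − 15 − 40 − 30 = 0 → A_y = 96.02 kN.
ΣM about A: M_A − (2.08·5.3)·4.95 − 15·10.6 − 40·6.3 − 30·3.2 = 0 → M_A = 561.6 kN·m.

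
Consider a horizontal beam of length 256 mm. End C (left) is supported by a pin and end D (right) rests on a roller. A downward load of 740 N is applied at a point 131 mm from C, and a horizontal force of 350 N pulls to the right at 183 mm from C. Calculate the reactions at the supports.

C_x = -350.0 N, C_y = 361.3 N, D_y = 378.7 N

Moments about C: D_y·256 − 740·131 = 0 → D_y = 96940/256 = 378.672 ≈ 378.7 N.
ΣF_y = 0: C_y + 378.672 − 740 = 0 → C_y = 361.3 N.
ΣF_x = 0: C_x + 350 = 0 → C_x = -350.0 N.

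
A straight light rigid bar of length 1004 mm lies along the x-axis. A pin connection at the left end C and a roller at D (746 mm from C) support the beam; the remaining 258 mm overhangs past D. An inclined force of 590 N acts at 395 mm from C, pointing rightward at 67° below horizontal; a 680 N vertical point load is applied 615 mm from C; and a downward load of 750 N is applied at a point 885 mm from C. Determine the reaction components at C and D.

C_x = -230.5 N, C_y = 235.2 N, D_y = 1738 N

ΣM about C: D_y·746 − 590·sin67°·395 − 680·615 − 750·885 = 0 → D_y = 1296470/746 = 1737.9 ≈ 1738 N.
ΣF_y = 0: C_y + 1737.9 − 590·sin67° − 680 − 750 = 0 → C_y = 235.2 N.
ΣF_x = 0: C_x + 590·cos67° = 0 → C_x = -230.5 N.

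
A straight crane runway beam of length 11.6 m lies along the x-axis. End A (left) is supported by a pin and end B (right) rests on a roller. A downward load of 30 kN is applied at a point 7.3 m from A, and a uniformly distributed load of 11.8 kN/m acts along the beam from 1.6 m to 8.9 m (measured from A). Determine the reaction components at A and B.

A_x = 0, A_y = 58.27 kN, B_y = 57.87 kN

Resultant of the distributed load: 11.8 × 7.3 = 86.14 kN at 5.25 m from A.
Taking moments about A: B_y·11.6 − 30·7.3 − (11.8·7.3)·5.25 = 0 → B_y = 671.235/11.6 = 57.8651 ≈ 57.87 kN.
ΣF_y = 0: A_y + 57.8651 − 30 − 11.8·7.3 = 0 → A_y = 58.27 kN.
ΣF_x = 0: no horizontal applied forces, so A_x = 0.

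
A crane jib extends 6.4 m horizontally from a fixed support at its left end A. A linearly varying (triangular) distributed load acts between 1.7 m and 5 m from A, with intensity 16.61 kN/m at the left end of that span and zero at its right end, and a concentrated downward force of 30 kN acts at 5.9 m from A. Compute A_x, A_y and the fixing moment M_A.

Resultant of the triangular load: ½ × 16.61 × 3.3 = 27.4065 kN, acting at 2.8 m from A (one-third of the span from the peak).
ΣF_x = 0: A_x = 0.
ΣF_y = 0: A_y − ½·16.61·3.3 − 30 = 0 → A_y = 57.41 kN.
ΣM about A: M_A − (½·16.61·3.3)·2.8 − 30·5.9 = 0 → M_A = 253.7 kN·m.

A_x = 0, A_y = 57.41 kN, M_A = 253.7 kN·m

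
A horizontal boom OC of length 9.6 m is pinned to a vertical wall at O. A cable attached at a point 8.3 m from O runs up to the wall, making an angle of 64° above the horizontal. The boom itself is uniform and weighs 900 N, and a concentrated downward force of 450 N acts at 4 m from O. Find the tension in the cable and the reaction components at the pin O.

T = 820.4 N, O_x = 359.6 N, O_y = 612.7 N

ΣM about O: T·sin64°·8.3 − 900·4.8 − 450·4 = 0 → T = 6120/(8.3·0.898794) = 820.376 ≈ 820.4 N.
ΣF_x = 0: O_x − T·cos64° = 0 → O_x = 820.376 × 0.438371 = 359.6 N.
ΣF_y = 0: O_y + T·sin64° − 900 − 450 = 0 → O_y = 1350 − 820.376 × 0.898794 = 612.7 N.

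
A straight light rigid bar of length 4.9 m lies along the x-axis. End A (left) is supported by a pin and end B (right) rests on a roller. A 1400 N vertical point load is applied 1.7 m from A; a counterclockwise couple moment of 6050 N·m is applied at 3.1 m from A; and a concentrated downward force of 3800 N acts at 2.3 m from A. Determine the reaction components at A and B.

Moments about A: B_y·4.9 − 1400·1.7 + 6050 − 3800·2.3 = 0 → B_y = 5070/4.9 = 1034.69 ≈ 1035 N.
ΣF_y = 0: A_y + 1034.69 − 1400 − 3800 = 0 → A_y = 4165 N.
ΣF_x = 0: no horizontal applied forces, so A_x = 0.

A_x = 0, A_y = 4165 N, B_y = 1035 N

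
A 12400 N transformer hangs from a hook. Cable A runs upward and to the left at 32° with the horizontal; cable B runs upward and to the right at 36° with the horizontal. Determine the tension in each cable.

T_A = 10820 N, T_B = 11340 N

ΣF_x = 0: −T_A·cos32° + T_B·cos36° = 0 → T_B = 1.04825·T_A.
ΣF_y = 0: T_A·sin32° + T_B·sin36° = 12400.
Substitute: T_A·(0.529919 + 1.04825·0.587785) = 12400 → T_A = 10819.6 ≈ 10820 N.
Then T_B = 1.04825 × 10819.6 = 11340 N.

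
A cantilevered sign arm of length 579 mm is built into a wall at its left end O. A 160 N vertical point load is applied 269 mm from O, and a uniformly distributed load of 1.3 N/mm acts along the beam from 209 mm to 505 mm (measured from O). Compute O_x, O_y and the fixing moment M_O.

Resultant of the distributed load: 1.3 × 296 = 384.8 N at 357 mm from O.
ΣF_x = 0: O_x = 0.
ΣF_y = 0: O_y − 160 − 1.3·296 = 0 → O_y = 544.8 N.
ΣM about O: M_O − 160·269 − (1.3·296)·357 = 0 → M_O = 180400 N·mm.

O_x = 0, O_y = 544.8 N, M_O = 180400 N·mm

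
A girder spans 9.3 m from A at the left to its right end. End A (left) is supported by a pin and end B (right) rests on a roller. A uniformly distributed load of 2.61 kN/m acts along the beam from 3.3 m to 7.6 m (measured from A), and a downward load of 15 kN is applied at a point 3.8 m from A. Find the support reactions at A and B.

A_x = 0, A_y = 13.52 kN, B_y = 12.71 kN

Resultant of the distributed load: 2.61 × 4.3 = 11.223 kN at 5.45 m from A.
Moments about A: B_y·9.3 − (2.61·4.3)·5.45 − 15·3.8 = 0 → B_y = 118.16535/9.3 = 12.706 ≈ 12.71 kN.
ΣF_y = 0: A_y + 12.706 − 2.61·4.3 − 15 = 0 → A_y = 13.52 kN.
ΣF_x = 0: no horizontal applied forces, so A_x = 0.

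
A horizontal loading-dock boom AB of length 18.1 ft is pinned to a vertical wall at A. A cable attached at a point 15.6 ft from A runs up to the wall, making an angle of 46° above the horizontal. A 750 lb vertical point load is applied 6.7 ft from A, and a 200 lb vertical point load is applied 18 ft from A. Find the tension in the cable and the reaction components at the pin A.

T = 768.6 lb, A_x = 533.9 lb, A_y = 397.1 lb

ΣM about A: T·sin46°·15.6 − 750·6.7 − 200·18 = 0 → T = 8625/(15.6·0.71934) = 768.6 lb.
ΣF_x = 0: A_x − T·cos46° = 0 → A_x = 768.6 × 0.694658 = 533.9 lb.
ΣF_y = 0: A_y + T·sin46° − 750 − 200 = 0 → A_y = 950 − 768.6 × 0.71934 = 397.1 lb.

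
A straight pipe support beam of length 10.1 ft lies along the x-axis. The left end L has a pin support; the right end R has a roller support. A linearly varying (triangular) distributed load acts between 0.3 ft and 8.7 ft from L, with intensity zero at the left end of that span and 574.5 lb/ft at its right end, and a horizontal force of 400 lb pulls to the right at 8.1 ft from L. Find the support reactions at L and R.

L_x = -400.0 lb, L_y = 1003 lb, R_y = 1410 lb

Resultant of the triangular load: ½ × 574.5 × 8.4 = 2412.9 lb, acting at 5.9 ft from L (one-third of the span from the peak).
ΣM about L: R_y·10.1 − (½·574.5·8.4)·5.9 = 0 → R_y = 14236.11/10.1 = 1409.52 ≈ 1410 lb.
ΣF_y = 0: L_y + 1409.52 − ½·574.5·8.4 = 0 → L_y = 1003 lb.
ΣF_x = 0: L_x + 400 = 0 → L_x = -400.0 lb.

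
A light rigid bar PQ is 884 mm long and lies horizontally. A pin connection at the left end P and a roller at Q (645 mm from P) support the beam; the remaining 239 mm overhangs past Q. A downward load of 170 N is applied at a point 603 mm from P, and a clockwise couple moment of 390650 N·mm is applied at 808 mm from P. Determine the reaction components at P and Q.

Taking moments about P: Q_y·645 − 170·603 − 390650 = 0 → Q_y = 493160/645 = 764.589 ≈ 764.6 N.
ΣF_y = 0: P_y + 764.589 − 170 = 0 → P_y = -594.6 N.
ΣF_x = 0: no horizontal applied forces, so P_x = 0.

P_x = 0, P_y = -594.6 N, Q_y = 764.6 N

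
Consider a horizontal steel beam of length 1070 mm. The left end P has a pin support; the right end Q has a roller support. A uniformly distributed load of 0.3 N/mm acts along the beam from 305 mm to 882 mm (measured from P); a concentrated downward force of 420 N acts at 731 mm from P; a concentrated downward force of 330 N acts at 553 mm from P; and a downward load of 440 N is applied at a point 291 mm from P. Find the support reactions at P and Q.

P_x = 0, P_y = 689.9 N, Q_y = 673.2 N

Resultant of the distributed load: 0.3 × 577 = 173.1 N at 593.5 mm from P.
Taking moments about P: Q_y·1070 − (0.3·577)·593.5 − 420·731 − 330·553 − 440·291 = 0 → Q_y = 720284.85/1070 = 673.163 ≈ 673.2 N.
ΣF_y = 0: P_y + 673.163 − 0.3·577 − 420 − 330 − 440 = 0 → P_y = 689.9 N.
ΣF_x = 0: no horizontal applied forces, so P_x = 0.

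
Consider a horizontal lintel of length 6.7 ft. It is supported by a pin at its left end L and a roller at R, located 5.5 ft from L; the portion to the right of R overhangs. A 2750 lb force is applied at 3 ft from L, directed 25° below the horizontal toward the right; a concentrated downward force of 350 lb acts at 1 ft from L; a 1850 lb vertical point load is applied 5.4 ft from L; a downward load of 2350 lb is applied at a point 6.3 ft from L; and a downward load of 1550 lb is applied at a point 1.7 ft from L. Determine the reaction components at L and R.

Moments about L: R_y·5.5 − 2750·sin25°·3 − 350·1 − 1850·5.4 − 2350·6.3 − 1550·1.7 = 0 → R_y = 31266.6/5.5 = 5684.84 ≈ 5685 lb.
ΣF_y = 0: L_y + 5684.84 − 2750·sin25° − 350 − 1850 − 2350 − 1550 = 0 → L_y = 1577 lb.
ΣF_x = 0: L_x + 2750·cos25° = 0 → L_x = -2492 lb.

L_x = -2492 lb, L_y = 1577 lb, R_y = 5685 lb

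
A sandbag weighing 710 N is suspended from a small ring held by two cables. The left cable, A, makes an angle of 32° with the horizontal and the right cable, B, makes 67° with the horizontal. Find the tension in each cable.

ΣF_x = 0: −T_A·cos32° + T_B·cos67° = 0 → T_B = 2.17041·T_A.
ΣF_y = 0: T_A·sin32° + T_B·sin67° = 710.
Substitute: T_A·(0.529919 + 2.17041·0.920505) = 710 → T_A = 280.878 ≈ 280.9 N.
Then T_B = 2.17041 × 280.878 = 609.6 N.

T_A = 280.9 N, T_B = 609.6 N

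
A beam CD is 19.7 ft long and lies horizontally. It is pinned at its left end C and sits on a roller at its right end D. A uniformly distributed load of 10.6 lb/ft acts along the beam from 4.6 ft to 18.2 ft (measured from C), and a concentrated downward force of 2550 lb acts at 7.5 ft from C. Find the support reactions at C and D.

C_x = 0, C_y = 1640 lb, D_y = 1054 lb

Resultant of the distributed load: 10.6 × 13.6 = 144.16 lb at 11.4 ft from C.
Moments about C: D_y·19.7 − (10.6·13.6)·11.4 − 2550·7.5 = 0 → D_y = 20768.424/19.7 = 1054.23 ≈ 1054 lb.
ΣF_y = 0: C_y + 1054.23 − 10.6·13.6 − 2550 = 0 → C_y = 1640 lb.
ΣF_x = 0: no horizontal applied forces, so C_x = 0.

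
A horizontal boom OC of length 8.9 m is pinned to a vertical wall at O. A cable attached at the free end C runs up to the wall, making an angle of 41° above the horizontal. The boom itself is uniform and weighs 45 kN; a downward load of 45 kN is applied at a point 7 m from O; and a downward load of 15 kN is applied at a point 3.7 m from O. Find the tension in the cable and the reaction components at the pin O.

ΣM about O: T·sin41°·8.9 − 45·4.45 − 45·7 − 15·3.7 = 0 → T = 570.75/(8.9·0.656059) = 97.7492 ≈ 97.75 kN.
ΣF_x = 0: O_x − T·cos41° = 0 → O_x = 97.7492 × 0.75471 = 73.77 kN.
ΣF_y = 0: O_y + T·sin41° − 45 − 45 − 15 = 0 → O_y = 105 − 97.7492 × 0.656059 = 40.87 kN.

T = 97.75 kN, O_x = 73.77 kN, O_y = 40.87 kN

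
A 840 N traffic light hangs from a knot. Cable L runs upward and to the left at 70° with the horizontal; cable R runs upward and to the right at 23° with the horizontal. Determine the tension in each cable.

T_L = 774.3 N, T_R = 287.7 N

ΣF_x = 0: −T_L·cos70° + T_R·cos23° = 0 → T_R = 0.371557·T_L.
ΣF_y = 0: T_L·sin70° + T_R·sin23° = 840.
Substitute: T_L·(0.939693 + 0.371557·0.390731) = 840 → T_L = 774.285 ≈ 774.3 N.
Then T_R = 0.371557 × 774.285 = 287.7 N.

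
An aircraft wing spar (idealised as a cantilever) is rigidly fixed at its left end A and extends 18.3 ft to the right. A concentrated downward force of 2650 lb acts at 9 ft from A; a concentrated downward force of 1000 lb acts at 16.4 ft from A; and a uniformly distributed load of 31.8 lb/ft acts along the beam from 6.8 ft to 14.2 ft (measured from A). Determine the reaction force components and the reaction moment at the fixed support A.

A_x = 0, A_y = 3885 lb, M_A = 42720 lb·ft

Resultant of the distributed load: 31.8 × 7.4 = 235.32 lb at 10.5 ft from A.
ΣF_x = 0: A_x = 0.
ΣF_y = 0: A_y − 2650 − 1000 − 31.8·7.4 = 0 → A_y = 3885 lb.
ΣM about A: M_A − 2650·9 − 1000·16.4 − (31.8·7.4)·10.5 = 0 → M_A = 42720 lb·ft.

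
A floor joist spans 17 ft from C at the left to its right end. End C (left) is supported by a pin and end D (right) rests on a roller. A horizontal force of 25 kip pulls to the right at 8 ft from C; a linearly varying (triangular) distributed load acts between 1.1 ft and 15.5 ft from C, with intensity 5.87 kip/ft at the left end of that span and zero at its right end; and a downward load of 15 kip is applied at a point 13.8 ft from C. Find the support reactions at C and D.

C_x = -25.00 kip, C_y = 30.42 kip, D_y = 26.84 kip

Resultant of the triangular load: ½ × 5.87 × 14.4 = 42.264 kip, acting at 5.9 ft from C (one-third of the span from the peak).
ΣM about C: D_y·17 − (½·5.87·14.4)·5.9 − 15·13.8 = 0 → D_y = 456.3576/17 = 26.8446 ≈ 26.84 kip.
ΣF_y = 0: C_y + 26.8446 − ½·5.87·14.4 − 15 = 0 → C_y = 30.42 kip.
ΣF_x = 0: C_x + 25 = 0 → C_x = -25.00 kip.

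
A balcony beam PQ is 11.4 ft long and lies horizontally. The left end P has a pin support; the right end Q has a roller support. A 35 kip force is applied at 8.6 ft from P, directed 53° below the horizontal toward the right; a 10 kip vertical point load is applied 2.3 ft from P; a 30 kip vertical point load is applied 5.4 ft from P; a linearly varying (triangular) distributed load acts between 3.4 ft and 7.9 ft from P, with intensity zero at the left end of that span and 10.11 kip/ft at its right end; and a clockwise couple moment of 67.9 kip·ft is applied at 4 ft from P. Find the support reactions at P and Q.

P_x = -21.06 kip, P_y = 34.66 kip, Q_y = 56.04 kip

Resultant of the triangular load: ½ × 10.11 × 4.5 = 22.7475 kip, acting at 6.4 ft from P (one-third of the span from the peak).
ΣM about P: Q_y·11.4 − 35·sin53°·8.6 − 10·2.3 − 30·5.4 − (½·10.11·4.5)·6.4 − 67.9 = 0 → Q_y = 638.873/11.4 = 56.0415 ≈ 56.04 kip.
ΣF_y = 0: P_y + 56.0415 − 35·sin53° − 10 − 30 − ½·10.11·4.5 = 0 → P_y = 34.66 kip.
ΣF_x = 0: P_x + 35·cos53° = 0 → P_x = -21.06 kip.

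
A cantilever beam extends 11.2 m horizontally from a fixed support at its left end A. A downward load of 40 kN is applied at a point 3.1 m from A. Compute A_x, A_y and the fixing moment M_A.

A_x = 0, A_y = 40.00 kN, M_A = 124.0 kN·m

ΣF_x = 0: A_x = 0.
ΣF_y = 0: A_y − 40 = 0 → A_y = 40.00 kN.
ΣM about A: M_A − 40·3.1 = 0 → M_A = 124.0 kN·m.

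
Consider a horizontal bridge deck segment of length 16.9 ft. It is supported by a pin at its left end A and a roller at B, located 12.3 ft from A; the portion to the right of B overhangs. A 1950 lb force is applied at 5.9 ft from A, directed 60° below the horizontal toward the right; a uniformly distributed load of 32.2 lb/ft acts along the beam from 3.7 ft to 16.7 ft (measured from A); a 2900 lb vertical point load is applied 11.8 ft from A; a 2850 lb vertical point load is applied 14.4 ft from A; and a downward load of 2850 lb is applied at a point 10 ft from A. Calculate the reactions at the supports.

Resultant of the distributed load: 32.2 × 13 = 418.6 lb at 10.2 ft from A.
Moments about A: B_y·12.3 − 1950·sin60°·5.9 − (32.2·13)·10.2 − 2900·11.8 − 2850·14.4 − 2850·10 = 0 → B_y = 117993/12.3 = 9592.93 ≈ 9593 lb.
ΣF_y = 0: A_y + 9592.93 − 1950·sin60° − 32.2·13 − 2900 − 2850 − 2850 = 0 → A_y = 1114 lb.
ΣF_x = 0: A_x + 1950·cos60° = 0 → A_x = -975.0 lb.

A_x = -975.0 lb, A_y = 1114 lb, B_y = 9593 lb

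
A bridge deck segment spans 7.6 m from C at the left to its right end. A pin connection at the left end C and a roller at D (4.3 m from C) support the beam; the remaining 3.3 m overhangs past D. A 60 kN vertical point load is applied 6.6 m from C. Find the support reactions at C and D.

C_x = 0, C_y = -32.09 kN, D_y = 92.09 kN

Taking moments about C: D_y·4.3 − 60·6.6 = 0 → D_y = 396/4.3 = 92.093 ≈ 92.09 kN.
ΣF_y = 0: C_y + 92.093 − 60 = 0 → C_y = -32.09 kN.
ΣF_x = 0: no horizontal applied forces, so C_x = 0.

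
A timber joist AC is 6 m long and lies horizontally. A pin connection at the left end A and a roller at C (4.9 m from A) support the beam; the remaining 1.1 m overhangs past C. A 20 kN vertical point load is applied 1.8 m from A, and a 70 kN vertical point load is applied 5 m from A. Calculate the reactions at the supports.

A_x = 0, A_y = 11.22 kN, C_y = 78.78 kN

ΣM about A: C_y·4.9 − 20·1.8 − 70·5 = 0 → C_y = 386/4.9 = 78.7755 ≈ 78.78 kN.
ΣF_y = 0: A_y + 78.7755 − 20 − 70 = 0 → A_y = 11.22 kN.
ΣF_x = 0: no horizontal applied forces, so A_x = 0.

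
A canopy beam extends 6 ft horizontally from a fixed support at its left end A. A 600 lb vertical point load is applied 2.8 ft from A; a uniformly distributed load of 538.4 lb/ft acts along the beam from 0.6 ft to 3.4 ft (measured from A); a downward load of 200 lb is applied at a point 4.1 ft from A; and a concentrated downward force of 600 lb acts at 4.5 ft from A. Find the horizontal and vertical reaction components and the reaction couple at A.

A_x = 0, A_y = 2908 lb, M_A = 8215 lb·ft

Resultant of the distributed load: 538.4 × 2.8 = 1507.52 lb at 2 ft from A.
ΣF_x = 0: A_x = 0.
ΣF_y = 0: A_y − 600 − 538.4·2.8 − 200 − 600 = 0 → A_y = 2908 lb.
ΣM about A: M_A − 600·2.8 − (538.4·2.8)·2 − 200·4.1 − 600·4.5 = 0 → M_A = 8215 lb·ft.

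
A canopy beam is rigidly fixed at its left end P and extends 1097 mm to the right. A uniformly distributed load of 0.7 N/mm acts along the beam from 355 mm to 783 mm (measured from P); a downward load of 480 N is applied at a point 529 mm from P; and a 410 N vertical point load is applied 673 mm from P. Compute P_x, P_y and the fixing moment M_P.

Resultant of the distributed load: 0.7 × 428 = 299.6 N at 569 mm from P.
ΣF_x = 0: P_x = 0.
ΣF_y = 0: P_y − 0.7·428 − 480 − 410 = 0 → P_y = 1190 N.
ΣM about P: M_P − (0.7·428)·569 − 480·529 − 410·673 = 0 → M_P = 700300 N·mm.

P_x = 0, P_y = 1190 N, M_P = 700300 N·mm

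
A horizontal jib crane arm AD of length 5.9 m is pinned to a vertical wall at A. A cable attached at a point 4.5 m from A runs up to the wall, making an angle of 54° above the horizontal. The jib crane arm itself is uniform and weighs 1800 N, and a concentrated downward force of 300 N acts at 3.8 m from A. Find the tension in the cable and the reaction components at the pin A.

ΣM about A: T·sin54°·4.5 − 1800·2.95 − 300·3.8 = 0 → T = 6450/(4.5·0.809017) = 1771.7 ≈ 1772 N.
ΣF_x = 0: A_x − T·cos54° = 0 → A_x = 1771.7 × 0.587785 = 1041 N.
ΣF_y = 0: A_y + T·sin54° − 1800 − 300 = 0 → A_y = 2100 − 1771.7 × 0.809017 = 666.7 N.

T = 1772 N, A_x = 1041 N, A_y = 666.7 N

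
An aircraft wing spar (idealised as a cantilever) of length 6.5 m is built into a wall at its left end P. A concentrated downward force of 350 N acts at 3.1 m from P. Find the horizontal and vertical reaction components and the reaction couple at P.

P_x = 0, P_y = 350.0 N, M_P = 1085 N·m

ΣF_x = 0: P_x = 0.
ΣF_y = 0: P_y − 350 = 0 → P_y = 350.0 N.
ΣM about P: M_P − 350·3.1 = 0 → M_P = 1085 N·m.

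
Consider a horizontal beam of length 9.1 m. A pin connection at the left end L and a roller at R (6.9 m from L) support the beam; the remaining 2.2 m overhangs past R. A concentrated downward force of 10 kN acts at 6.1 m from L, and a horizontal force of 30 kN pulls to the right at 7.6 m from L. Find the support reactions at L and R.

Taking moments about L: R_y·6.9 − 10·6.1 = 0 → R_y = 61/6.9 = 8.84058 ≈ 8.841 kN.
ΣF_y = 0: L_y + 8.84058 − 10 = 0 → L_y = 1.159 kN.
ΣF_x = 0: L_x + 30 = 0 → L_x = -30.00 kN.

L_x = -30.00 kN, L_y = 1.159 kN, R_y = 8.841 kN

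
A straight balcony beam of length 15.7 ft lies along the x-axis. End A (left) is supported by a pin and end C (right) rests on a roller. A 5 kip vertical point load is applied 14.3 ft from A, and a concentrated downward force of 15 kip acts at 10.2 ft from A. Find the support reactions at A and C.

ΣM about A: C_y·15.7 − 5·14.3 − 15·10.2 = 0 → C_y = 224.5/15.7 = 14.2994 ≈ 14.30 kip.
ΣF_y = 0: A_y + 14.2994 − 5 − 15 = 0 → A_y = 5.701 kip.
ΣF_x = 0: no horizontal applied forces, so A_x = 0.

A_x = 0, A_y = 5.701 kip, C_y = 14.30 kip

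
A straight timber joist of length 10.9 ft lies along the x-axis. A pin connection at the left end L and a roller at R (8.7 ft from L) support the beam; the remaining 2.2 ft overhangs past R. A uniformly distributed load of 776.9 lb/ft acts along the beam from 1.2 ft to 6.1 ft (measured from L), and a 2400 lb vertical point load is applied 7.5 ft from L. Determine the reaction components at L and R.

Resultant of the distributed load: 776.9 × 4.9 = 3806.81 lb at 3.65 ft from L.
Moments about L: R_y·8.7 − (776.9·4.9)·3.65 − 2400·7.5 = 0 → R_y = 31894.8565/8.7 = 3666.08 ≈ 3666 lb.
ΣF_y = 0: L_y + 3666.08 − 776.9·4.9 − 2400 = 0 → L_y = 2541 lb.
ΣF_x = 0: no horizontal applied forces, so L_x = 0.

L_x = 0, L_y = 2541 lb, R_y = 3666 lb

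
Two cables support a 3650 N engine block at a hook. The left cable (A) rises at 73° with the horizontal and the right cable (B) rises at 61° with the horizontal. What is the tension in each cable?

ΣF_x = 0: −T_A·cos73° + T_B·cos61° = 0 → T_B = 0.603065·T_A.
ΣF_y = 0: T_A·sin73° + T_B·sin61° = 3650.
Substitute: T_A·(0.956305 + 0.603065·0.87462) = 3650 → T_A = 2459.97 ≈ 2460 N.
Then T_B = 0.603065 × 2459.97 = 1484 N.

T_A = 2460 N, T_B = 1484 N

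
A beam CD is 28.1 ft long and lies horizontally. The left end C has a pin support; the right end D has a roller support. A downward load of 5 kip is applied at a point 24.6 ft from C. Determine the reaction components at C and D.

C_x = 0, C_y = 0.6228 kip, D_y = 4.377 kip

Taking moments about C: D_y·28.1 − 5·24.6 = 0 → D_y = 123/28.1 = 4.37722 ≈ 4.377 kip.
ΣF_y = 0: C_y + 4.37722 − 5 = 0 → C_y = 0.6228 kip.
ΣF_x = 0: no horizontal applied forces, so C_x = 0.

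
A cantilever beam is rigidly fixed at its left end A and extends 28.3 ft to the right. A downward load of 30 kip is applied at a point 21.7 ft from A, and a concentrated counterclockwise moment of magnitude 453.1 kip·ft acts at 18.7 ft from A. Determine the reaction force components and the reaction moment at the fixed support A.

ΣF_x = 0: A_x = 0.
ΣF_y = 0: A_y − 30 = 0 → A_y = 30.00 kip.
ΣM about A: M_A − 30·21.7 + 453.1 = 0 → M_A = 197.9 kip·ft.

A_x = 0, A_y = 30.00 kip, M_A = 197.9 kip·ft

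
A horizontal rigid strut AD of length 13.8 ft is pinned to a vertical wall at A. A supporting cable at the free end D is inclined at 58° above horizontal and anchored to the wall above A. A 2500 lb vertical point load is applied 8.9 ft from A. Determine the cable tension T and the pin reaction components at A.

ΣM about A: T·sin58°·13.8 − 2500·8.9 = 0 → T = 22250/(13.8·0.848048) = 1901.21 ≈ 1901 lb.
ΣF_x = 0: A_x − T·cos58° = 0 → A_x = 1901.21 × 0.529919 = 1007 lb.
ΣF_y = 0: A_y + T·sin58° − 2500 = 0 → A_y = 2500 − 1901.21 × 0.848048 = 887.7 lb.

T = 1901 lb, A_x = 1007 lb, A_y = 887.7 lb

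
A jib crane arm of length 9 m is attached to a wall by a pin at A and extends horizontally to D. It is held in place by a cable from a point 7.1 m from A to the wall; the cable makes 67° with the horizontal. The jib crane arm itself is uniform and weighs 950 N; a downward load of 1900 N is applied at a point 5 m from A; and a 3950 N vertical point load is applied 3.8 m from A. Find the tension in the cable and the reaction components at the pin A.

ΣM about A: T·sin67°·7.1 − 950·4.5 − 1900·5 − 3950·3.8 = 0 → T = 28785/(7.1·0.920505) = 4404.35 ≈ 4404 N.
ΣF_x = 0: A_x − T·cos67° = 0 → A_x = 4404.35 × 0.390731 = 1721 N.
ΣF_y = 0: A_y + T·sin67° − 950 − 1900 − 3950 = 0 → A_y = 6800 − 4404.35 × 0.920505 = 2746 N.

T = 4404 N, A_x = 1721 N, A_y = 2746 N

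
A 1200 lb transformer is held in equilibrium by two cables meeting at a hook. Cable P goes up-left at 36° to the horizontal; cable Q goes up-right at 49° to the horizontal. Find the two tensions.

T_P = 790.3 lb, T_Q = 974.5 lb

ΣF_x = 0: −T_P·cos36° + T_Q·cos49° = 0 → T_Q = 1.23315·T_P.
ΣF_y = 0: T_P·sin36° + T_Q·sin49° = 1200.
Substitute: T_P·(0.587785 + 1.23315·0.75471) = 1200 → T_P = 790.277 ≈ 790.3 lb.
Then T_Q = 1.23315 × 790.277 = 974.5 lb.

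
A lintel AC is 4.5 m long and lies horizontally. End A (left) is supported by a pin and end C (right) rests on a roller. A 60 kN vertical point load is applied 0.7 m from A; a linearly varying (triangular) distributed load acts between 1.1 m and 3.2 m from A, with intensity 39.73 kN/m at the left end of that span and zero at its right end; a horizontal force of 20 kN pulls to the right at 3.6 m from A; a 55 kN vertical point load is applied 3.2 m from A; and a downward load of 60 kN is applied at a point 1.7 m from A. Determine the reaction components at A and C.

Resultant of the triangular load: ½ × 39.73 × 2.1 = 41.7165 kN, acting at 1.8 m from A (one-third of the span from the peak).
Taking moments about A: C_y·4.5 − 60·0.7 − (½·39.73·2.1)·1.8 − 55·3.2 − 60·1.7 = 0 → C_y = 395.0897/4.5 = 87.7977 ≈ 87.80 kN.
ΣF_y = 0: A_y + 87.7977 − 60 − ½·39.73·2.1 − 55 − 60 = 0 → A_y = 128.9 kN.
ΣF_x = 0: A_x + 20 = 0 → A_x = -20.00 kN.

A_x = -20.00 kN, A_y = 128.9 kN, C_y = 87.80 kN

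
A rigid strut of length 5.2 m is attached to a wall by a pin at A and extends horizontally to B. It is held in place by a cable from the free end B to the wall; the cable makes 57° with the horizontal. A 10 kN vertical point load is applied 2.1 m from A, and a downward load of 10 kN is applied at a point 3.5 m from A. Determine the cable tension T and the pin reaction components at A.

T = 12.84 kN, A_x = 6.994 kN, A_y = 9.231 kN

ΣM about A: T·sin57°·5.2 − 10·2.1 − 10·3.5 = 0 → T = 56/(5.2·0.838671) = 12.8408 ≈ 12.84 kN.
ΣF_x = 0: A_x − T·cos57° = 0 → A_x = 12.8408 × 0.544639 = 6.994 kN.
ΣF_y = 0: A_y + T·sin57° − 10 − 10 = 0 → A_y = 20 − 12.8408 × 0.838671 = 9.231 kN.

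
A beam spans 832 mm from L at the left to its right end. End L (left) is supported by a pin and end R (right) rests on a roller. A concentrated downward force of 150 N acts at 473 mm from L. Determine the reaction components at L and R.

L_x = 0, L_y = 64.72 N, R_y = 85.28 N

Taking moments about L: R_y·832 − 150·473 = 0 → R_y = 70950/832 = 85.2764 ≈ 85.28 N.
ΣF_y = 0: L_y + 85.2764 − 150 = 0 → L_y = 64.72 N.
ΣF_x = 0: no horizontal applied forces, so L_x = 0.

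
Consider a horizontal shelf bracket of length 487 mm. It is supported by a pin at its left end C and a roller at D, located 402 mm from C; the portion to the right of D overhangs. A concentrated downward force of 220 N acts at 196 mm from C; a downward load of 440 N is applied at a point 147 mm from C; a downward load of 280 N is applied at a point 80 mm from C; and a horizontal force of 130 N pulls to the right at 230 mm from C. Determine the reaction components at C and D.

ΣM about C: D_y·402 − 220·196 − 440·147 − 280·80 = 0 → D_y = 130200/402 = 323.881 ≈ 323.9 N.
ΣF_y = 0: C_y + 323.881 − 220 − 440 − 280 = 0 → C_y = 616.1 N.
ΣF_x = 0: C_x + 130 = 0 → C_x = -130.0 N.

C_x = -130.0 N, C_y = 616.1 N, D_y = 323.9 N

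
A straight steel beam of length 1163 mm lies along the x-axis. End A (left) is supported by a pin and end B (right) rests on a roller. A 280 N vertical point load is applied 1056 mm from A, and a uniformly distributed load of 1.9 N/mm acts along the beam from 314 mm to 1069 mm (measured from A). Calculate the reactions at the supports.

Resultant of the distributed load: 1.9 × 755 = 1434.5 N at 691.5 mm from A.
ΣM about A: B_y·1163 − 280·1056 − (1.9·755)·691.5 = 0 → B_y = 1287636.75/1163 = 1107.17 ≈ 1107 N.
ΣF_y = 0: A_y + 1107.17 − 280 − 1.9·755 = 0 → A_y = 607.3 N.
ΣF_x = 0: no horizontal applied forces, so A_x = 0.

A_x = 0, A_y = 607.3 N, B_y = 1107 N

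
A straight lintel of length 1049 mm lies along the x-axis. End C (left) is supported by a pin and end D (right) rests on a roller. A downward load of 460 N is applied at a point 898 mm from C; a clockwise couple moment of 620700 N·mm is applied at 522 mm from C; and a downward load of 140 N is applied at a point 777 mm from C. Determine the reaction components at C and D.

ΣM about C: D_y·1049 − 460·898 − 620700 − 140·777 = 0 → D_y = 1142560/1049 = 1089.19 ≈ 1089 N.
ΣF_y = 0: C_y + 1089.19 − 460 − 140 = 0 → C_y = -489.2 N.
ΣF_x = 0: no horizontal applied forces, so C_x = 0.

C_x = 0, C_y = -489.2 N, D_y = 1089 N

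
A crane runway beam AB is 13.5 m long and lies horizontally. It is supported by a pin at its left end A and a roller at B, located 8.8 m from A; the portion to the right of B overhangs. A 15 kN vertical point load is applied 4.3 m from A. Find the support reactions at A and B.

A_x = 0, A_y = 7.670 kN, B_y = 7.330 kN

Moments about A: B_y·8.8 − 15·4.3 = 0 → B_y = 64.5/8.8 = 7.32955 ≈ 7.330 kN.
ΣF_y = 0: A_y + 7.32955 − 15 = 0 → A_y = 7.670 kN.
ΣF_x = 0: no horizontal applied forces, so A_x = 0.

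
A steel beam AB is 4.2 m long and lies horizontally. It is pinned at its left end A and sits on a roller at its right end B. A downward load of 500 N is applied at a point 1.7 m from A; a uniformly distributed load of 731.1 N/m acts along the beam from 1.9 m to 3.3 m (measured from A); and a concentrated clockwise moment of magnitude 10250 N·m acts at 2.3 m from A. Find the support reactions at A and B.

A_x = 0, A_y = -1753 N, B_y = 3276 N

Resultant of the distributed load: 731.1 × 1.4 = 1023.54 N at 2.6 m from A.
Moments about A: B_y·4.2 − 500·1.7 − (731.1·1.4)·2.6 − 10250 = 0 → B_y = 13761.204/4.2 = 3276.48 ≈ 3276 N.
ΣF_y = 0: A_y + 3276.48 − 500 − 731.1·1.4 = 0 → A_y = -1753 N.
ΣF_x = 0: no horizontal applied forces, so A_x = 0.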